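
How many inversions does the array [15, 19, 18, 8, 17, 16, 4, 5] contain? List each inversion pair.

Finding inversions in [15, 19, 18, 8, 17, 16, 4, 5]:

(0, 3): arr[0]=15 > arr[3]=8
(0, 6): arr[0]=15 > arr[6]=4
(0, 7): arr[0]=15 > arr[7]=5
(1, 2): arr[1]=19 > arr[2]=18
(1, 3): arr[1]=19 > arr[3]=8
(1, 4): arr[1]=19 > arr[4]=17
(1, 5): arr[1]=19 > arr[5]=16
(1, 6): arr[1]=19 > arr[6]=4
(1, 7): arr[1]=19 > arr[7]=5
(2, 3): arr[2]=18 > arr[3]=8
(2, 4): arr[2]=18 > arr[4]=17
(2, 5): arr[2]=18 > arr[5]=16
(2, 6): arr[2]=18 > arr[6]=4
(2, 7): arr[2]=18 > arr[7]=5
(3, 6): arr[3]=8 > arr[6]=4
(3, 7): arr[3]=8 > arr[7]=5
(4, 5): arr[4]=17 > arr[5]=16
(4, 6): arr[4]=17 > arr[6]=4
(4, 7): arr[4]=17 > arr[7]=5
(5, 6): arr[5]=16 > arr[6]=4
(5, 7): arr[5]=16 > arr[7]=5

Total inversions: 21

The array has 21 inversion(s): (0,3), (0,6), (0,7), (1,2), (1,3), (1,4), (1,5), (1,6), (1,7), (2,3), (2,4), (2,5), (2,6), (2,7), (3,6), (3,7), (4,5), (4,6), (4,7), (5,6), (5,7). Each pair (i,j) satisfies i < j and arr[i] > arr[j].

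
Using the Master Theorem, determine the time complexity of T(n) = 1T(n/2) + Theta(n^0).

Master Theorem for T(n) = 1T(n/2) + O(n^0):

a = 1, b = 2, c = 0
log_b(a) = log_2(1) = 0.0000

Case 2: c = 0 = log_2(1) = 0.0000
T(n) = O(n^0 log n) = O(log n)

For T(n) = 1T(n/2) + O(n^0): log_2(1) = 0.0000. This is Case 2 of the Master Theorem (c = log_b(a), equal work at all levels), giving O(log n).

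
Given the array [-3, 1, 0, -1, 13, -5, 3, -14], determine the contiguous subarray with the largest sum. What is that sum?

Using Kadane's algorithm on [-3, 1, 0, -1, 13, -5, 3, -14]:

Scanning through the array:
Position 1 (value 1): max_ending_here = 1, max_so_far = 1
Position 2 (value 0): max_ending_here = 1, max_so_far = 1
Position 3 (value -1): max_ending_here = 0, max_so_far = 1
Position 4 (value 13): max_ending_here = 13, max_so_far = 13
Position 5 (value -5): max_ending_here = 8, max_so_far = 13
Position 6 (value 3): max_ending_here = 11, max_so_far = 13
Position 7 (value -14): max_ending_here = -3, max_so_far = 13

Maximum subarray: [1, 0, -1, 13]
Maximum sum: 13

The maximum subarray is [1, 0, -1, 13] with sum 13. This subarray runs from index 1 to index 4.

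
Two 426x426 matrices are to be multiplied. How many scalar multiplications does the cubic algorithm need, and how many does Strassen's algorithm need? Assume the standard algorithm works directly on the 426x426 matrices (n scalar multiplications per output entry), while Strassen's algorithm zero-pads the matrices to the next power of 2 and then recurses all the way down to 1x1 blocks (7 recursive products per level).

Matrix multiplication for 426x426 matrices:

Strassen's algorithm requires power-of-2 dimensions. Pad 426x426 to 512x512 (next power of 2).

Standard algorithm: 426^3 = 77308776 multiplications
Strassen's algorithm: 7^(log2(512)) = 7^9 = 40353607 multiplications
Savings: 77308776 - 40353607 = 36955169 multiplications

Standard: 77308776 multiplications (426^3). Strassen: 40353607 multiplications (7^9, after padding to 512x512). Strassen reduces 8 recursive multiplications to 7 at each level.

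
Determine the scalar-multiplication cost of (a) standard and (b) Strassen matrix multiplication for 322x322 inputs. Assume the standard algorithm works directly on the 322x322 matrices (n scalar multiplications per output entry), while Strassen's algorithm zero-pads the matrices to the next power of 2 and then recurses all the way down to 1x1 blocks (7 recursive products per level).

Matrix multiplication for 322x322 matrices:

Strassen's algorithm requires power-of-2 dimensions. Pad 322x322 to 512x512 (next power of 2).

Standard algorithm: 322^3 = 33386248 multiplications
Strassen's algorithm: 7^(log2(512)) = 7^9 = 40353607 multiplications
Difference: 33386248 - 40353607 = -6967359 (Strassen uses MORE here due to padding overhead — for small or just-over-power-of-2 n, padding can outweigh the per-level savings)

Standard: 33386248 multiplications (322^3). Strassen: 40353607 multiplications (7^9, after padding to 512x512). Strassen reduces 8 recursive multiplications to 7 at each level.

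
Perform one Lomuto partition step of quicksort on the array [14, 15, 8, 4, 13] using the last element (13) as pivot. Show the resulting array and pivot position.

Lomuto partition with pivot = 13:

Initial array: [14, 15, 8, 4, 13]

arr[0]=14 > 13: no swap
arr[1]=15 > 13: no swap
arr[2]=8 <= 13: swap with position 0, array becomes [8, 15, 14, 4, 13]
arr[3]=4 <= 13: swap with position 1, array becomes [8, 4, 14, 15, 13]

Place pivot at position 2: [8, 4, 13, 15, 14]
Pivot position: 2

After partitioning with pivot 13, the array becomes [8, 4, 13, 15, 14]. The pivot is placed at index 2. All elements to the left of the pivot are <= 13, and all elements to the right are > 13.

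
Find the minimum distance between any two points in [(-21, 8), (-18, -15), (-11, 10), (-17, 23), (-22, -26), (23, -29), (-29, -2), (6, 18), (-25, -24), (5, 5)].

Computing all pairwise distances among 10 points:

d((-21, 8), (-18, -15)) = 23.1948
d((-21, 8), (-11, 10)) = 10.198
d((-21, 8), (-17, 23)) = 15.5242
d((-21, 8), (-22, -26)) = 34.0147
d((-21, 8), (23, -29)) = 57.4891
d((-21, 8), (-29, -2)) = 12.8062
d((-21, 8), (6, 18)) = 28.7924
d((-21, 8), (-25, -24)) = 32.249
d((-21, 8), (5, 5)) = 26.1725
d((-18, -15), (-11, 10)) = 25.9615
d((-18, -15), (-17, 23)) = 38.0132
d((-18, -15), (-22, -26)) = 11.7047
d((-18, -15), (23, -29)) = 43.3244
d((-18, -15), (-29, -2)) = 17.0294
d((-18, -15), (6, 18)) = 40.8044
d((-18, -15), (-25, -24)) = 11.4018
d((-18, -15), (5, 5)) = 30.4795
d((-11, 10), (-17, 23)) = 14.3178
d((-11, 10), (-22, -26)) = 37.6431
d((-11, 10), (23, -29)) = 51.7397
d((-11, 10), (-29, -2)) = 21.6333
d((-11, 10), (6, 18)) = 18.7883
d((-11, 10), (-25, -24)) = 36.7696
d((-11, 10), (5, 5)) = 16.7631
d((-17, 23), (-22, -26)) = 49.2544
d((-17, 23), (23, -29)) = 65.6049
d((-17, 23), (-29, -2)) = 27.7308
d((-17, 23), (6, 18)) = 23.5372
d((-17, 23), (-25, -24)) = 47.676
d((-17, 23), (5, 5)) = 28.4253
d((-22, -26), (23, -29)) = 45.0999
d((-22, -26), (-29, -2)) = 25.0
d((-22, -26), (6, 18)) = 52.1536
d((-22, -26), (-25, -24)) = 3.6056 <-- minimum
d((-22, -26), (5, 5)) = 41.1096
d((23, -29), (-29, -2)) = 58.5918
d((23, -29), (6, 18)) = 49.98
d((23, -29), (-25, -24)) = 48.2597
d((23, -29), (5, 5)) = 38.4708
d((-29, -2), (6, 18)) = 40.3113
d((-29, -2), (-25, -24)) = 22.3607
d((-29, -2), (5, 5)) = 34.7131
d((6, 18), (-25, -24)) = 52.2015
d((6, 18), (5, 5)) = 13.0384
d((-25, -24), (5, 5)) = 41.7253

Closest pair: (-22, -26) and (-25, -24) with distance 3.6056

The closest pair is (-22, -26) and (-25, -24) with Euclidean distance 3.6056. For 10 points, brute-force pairwise comparison is shown above. For large n, the divide-and-conquer algorithm (sort by x, recurse on halves, check the dividing strip) achieves O(n log n).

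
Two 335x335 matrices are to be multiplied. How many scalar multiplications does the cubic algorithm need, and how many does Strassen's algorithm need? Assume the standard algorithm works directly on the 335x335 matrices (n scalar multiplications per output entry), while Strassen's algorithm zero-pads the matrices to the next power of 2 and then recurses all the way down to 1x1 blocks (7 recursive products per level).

Matrix multiplication for 335x335 matrices:

Strassen's algorithm requires power-of-2 dimensions. Pad 335x335 to 512x512 (next power of 2).

Standard algorithm: 335^3 = 37595375 multiplications
Strassen's algorithm: 7^(log2(512)) = 7^9 = 40353607 multiplications
Difference: 37595375 - 40353607 = -2758232 (Strassen uses MORE here due to padding overhead — for small or just-over-power-of-2 n, padding can outweigh the per-level savings)

Standard: 37595375 multiplications (335^3). Strassen: 40353607 multiplications (7^9, after padding to 512x512). Strassen reduces 8 recursive multiplications to 7 at each level.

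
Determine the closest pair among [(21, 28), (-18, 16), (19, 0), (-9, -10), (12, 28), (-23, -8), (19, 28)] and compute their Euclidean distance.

Computing all pairwise distances among 7 points:

d((21, 28), (-18, 16)) = 40.8044
d((21, 28), (19, 0)) = 28.0713
d((21, 28), (-9, -10)) = 48.4149
d((21, 28), (12, 28)) = 9.0
d((21, 28), (-23, -8)) = 56.8507
d((21, 28), (19, 28)) = 2.0 <-- minimum
d((-18, 16), (19, 0)) = 40.3113
d((-18, 16), (-9, -10)) = 27.5136
d((-18, 16), (12, 28)) = 32.311
d((-18, 16), (-23, -8)) = 24.5153
d((-18, 16), (19, 28)) = 38.8973
d((19, 0), (-9, -10)) = 29.7321
d((19, 0), (12, 28)) = 28.8617
d((19, 0), (-23, -8)) = 42.7551
d((19, 0), (19, 28)) = 28.0
d((-9, -10), (12, 28)) = 43.4166
d((-9, -10), (-23, -8)) = 14.1421
d((-9, -10), (19, 28)) = 47.2017
d((12, 28), (-23, -8)) = 50.2096
d((12, 28), (19, 28)) = 7.0
d((-23, -8), (19, 28)) = 55.3173

Closest pair: (21, 28) and (19, 28) with distance 2.0

The closest pair is (21, 28) and (19, 28) with Euclidean distance 2.0. For 7 points, brute-force pairwise comparison is shown above. For large n, the divide-and-conquer algorithm (sort by x, recurse on halves, check the dividing strip) achieves O(n log n).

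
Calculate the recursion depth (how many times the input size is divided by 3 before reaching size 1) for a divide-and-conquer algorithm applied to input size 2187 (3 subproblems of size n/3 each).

For divide and conquer with division factor 3:

Problem sizes at each level:
Level 0: 2187
Level 1: 729
Level 2: 243
Level 3: 81
Level 4: 27
Level 5: 9
Level 6: 3
Level 7: 1

The root is level 0 and the size-1 base case is level 7 (the tree spans levels 0 through 7, i.e. 8 levels counting the root), so the depth is the number of divisions: log_3(2187) = 7

The recursion tree depth is log_3(2187) = 7. At each level, the problem size is divided by 3, so it takes 7 divisions to reduce to a base case of size 1. The algorithm makes 3 recursive calls at each level.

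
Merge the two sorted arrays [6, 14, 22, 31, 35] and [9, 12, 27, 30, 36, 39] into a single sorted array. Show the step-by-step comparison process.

Merging process:

Compare 6 vs 9: take 6 from left. Merged: [6]
Compare 14 vs 9: take 9 from right. Merged: [6, 9]
Compare 14 vs 12: take 12 from right. Merged: [6, 9, 12]
Compare 14 vs 27: take 14 from left. Merged: [6, 9, 12, 14]
Compare 22 vs 27: take 22 from left. Merged: [6, 9, 12, 14, 22]
Compare 31 vs 27: take 27 from right. Merged: [6, 9, 12, 14, 22, 27]
Compare 31 vs 30: take 30 from right. Merged: [6, 9, 12, 14, 22, 27, 30]
Compare 31 vs 36: take 31 from left. Merged: [6, 9, 12, 14, 22, 27, 30, 31]
Compare 35 vs 36: take 35 from left. Merged: [6, 9, 12, 14, 22, 27, 30, 31, 35]
Append remaining from right: [36, 39]. Merged: [6, 9, 12, 14, 22, 27, 30, 31, 35, 36, 39]

Final merged array: [6, 9, 12, 14, 22, 27, 30, 31, 35, 36, 39]
Total comparisons: 9

The merged array is [6, 9, 12, 14, 22, 27, 30, 31, 35, 36, 39], requiring 9 comparisons. The merge step runs in O(n) time where n is the total number of elements.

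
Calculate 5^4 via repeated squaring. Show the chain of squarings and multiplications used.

Computing 5^4 by squaring (build up from 5^1; each line after the first costs one multiplication):

5^1 = 5
5^2 = (5^1)^2 = 5^2 = 25
5^4 = (5^2)^2 = 25^2 = 625

Result: 625
Multiplications needed: 2 (2 lines after 5^1)

5^4 = 625. Using exponentiation by squaring, this requires 2 multiplications. The key idea: if the exponent is even, square the half-power; if odd, multiply by the base once.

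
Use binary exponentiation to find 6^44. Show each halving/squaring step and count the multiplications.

Computing 6^44 by squaring (build up from 6^1; each line after the first costs one multiplication):

6^1 = 6
6^2 = (6^1)^2 = 6^2 = 36
6^4 = (6^2)^2 = 36^2 = 1296
6^5 = 6 * 6^4 = 6 * 1296 = 7776
6^10 = (6^5)^2 = 7776^2 = 60466176
6^11 = 6 * 6^10 = 6 * 60466176 = 362797056
6^22 = (6^11)^2 = 362797056^2 = 131621703842267136
6^44 = (6^22)^2 = 131621703842267136^2 = 17324272922341479351919144385642496

Result: 17324272922341479351919144385642496
Multiplications needed: 7 (7 lines after 6^1)

6^44 = 17324272922341479351919144385642496. Using exponentiation by squaring, this requires 7 multiplications. The key idea: if the exponent is even, square the half-power; if odd, multiply by the base once.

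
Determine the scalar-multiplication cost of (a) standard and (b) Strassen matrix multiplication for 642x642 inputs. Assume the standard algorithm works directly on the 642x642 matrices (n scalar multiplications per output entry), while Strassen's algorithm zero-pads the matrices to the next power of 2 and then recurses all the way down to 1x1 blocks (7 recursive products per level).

Matrix multiplication for 642x642 matrices:

Strassen's algorithm requires power-of-2 dimensions. Pad 642x642 to 1024x1024 (next power of 2).

Standard algorithm: 642^3 = 264609288 multiplications
Strassen's algorithm: 7^(log2(1024)) = 7^10 = 282475249 multiplications
Difference: 264609288 - 282475249 = -17865961 (Strassen uses MORE here due to padding overhead — for small or just-over-power-of-2 n, padding can outweigh the per-level savings)

Standard: 264609288 multiplications (642^3). Strassen: 282475249 multiplications (7^10, after padding to 1024x1024). Strassen reduces 8 recursive multiplications to 7 at each level.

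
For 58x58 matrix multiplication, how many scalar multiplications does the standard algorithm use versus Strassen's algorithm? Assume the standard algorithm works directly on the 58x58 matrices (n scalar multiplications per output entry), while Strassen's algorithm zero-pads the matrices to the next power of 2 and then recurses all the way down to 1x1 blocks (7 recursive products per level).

Matrix multiplication for 58x58 matrices:

Strassen's algorithm requires power-of-2 dimensions. Pad 58x58 to 64x64 (next power of 2).

Standard algorithm: 58^3 = 195112 multiplications
Strassen's algorithm: 7^(log2(64)) = 7^6 = 117649 multiplications
Savings: 195112 - 117649 = 77463 multiplications

Standard: 195112 multiplications (58^3). Strassen: 117649 multiplications (7^6, after padding to 64x64). Strassen reduces 8 recursive multiplications to 7 at each level.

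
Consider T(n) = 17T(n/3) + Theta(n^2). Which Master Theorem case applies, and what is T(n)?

Master Theorem for T(n) = 17T(n/3) + O(n^2):

a = 17, b = 3, c = 2
log_b(a) = log_3(17) = 2.5789

Case 1: c = 2 < log_3(17) = 2.5789
T(n) = O(n^(log_3 17))

For T(n) = 17T(n/3) + O(n^2): log_3(17) = 2.5789. This is Case 1 of the Master Theorem (c < log_b(a), work dominated by leaves), giving O(n^(log_3 17)).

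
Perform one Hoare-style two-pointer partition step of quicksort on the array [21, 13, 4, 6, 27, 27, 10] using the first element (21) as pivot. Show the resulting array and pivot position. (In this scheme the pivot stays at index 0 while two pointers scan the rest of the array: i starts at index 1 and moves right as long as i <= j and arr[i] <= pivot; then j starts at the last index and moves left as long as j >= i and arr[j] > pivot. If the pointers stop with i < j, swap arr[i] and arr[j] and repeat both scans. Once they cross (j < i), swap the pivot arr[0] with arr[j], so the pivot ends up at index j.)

Hoare-style two-pointer partition with pivot = 21:

Initial array: [21, 13, 4, 6, 27, 27, 10]

Pointers start at i = 1, j = 6.
i stops at index 4 (arr[4]=27 > 21), j stops at index 6 (arr[6]=10 <= 21): swap arr[4] and arr[6], array becomes [21, 13, 4, 6, 10, 27, 27]
i ends at 5, j ends at 4: the pointers have crossed (j < i), so scanning stops.

Swap pivot arr[0] with arr[4] to place pivot at position 4: [10, 13, 4, 6, 21, 27, 27]
Pivot position: 4

After partitioning with pivot 21, the array becomes [10, 13, 4, 6, 21, 27, 27]. The pivot is placed at index 4. All elements to the left of the pivot are <= 21, and all elements to the right are > 21.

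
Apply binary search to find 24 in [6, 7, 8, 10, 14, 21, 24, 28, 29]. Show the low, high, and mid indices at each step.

Binary search for 24 in [6, 7, 8, 10, 14, 21, 24, 28, 29]:

lo=0, hi=8, mid=4, arr[mid]=14 -> 14 < 24, search right half
lo=5, hi=8, mid=6, arr[mid]=24 -> Found target at index 6!

Binary search finds 24 at index 6 after 2 comparisons. The search repeatedly halves the search space by comparing with the middle element.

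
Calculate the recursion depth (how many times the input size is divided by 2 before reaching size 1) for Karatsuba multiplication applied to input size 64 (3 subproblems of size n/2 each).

For divide and conquer with division factor 2:

Problem sizes at each level:
Level 0: 64
Level 1: 32
Level 2: 16
Level 3: 8
Level 4: 4
Level 5: 2
Level 6: 1

The root is level 0 and the size-1 base case is level 6 (the tree spans levels 0 through 6, i.e. 7 levels counting the root), so the depth is the number of divisions: log_2(64) = 6

The recursion tree depth is log_2(64) = 6. At each level, the problem size is divided by 2, so it takes 6 divisions to reduce to a base case of size 1. The algorithm makes 3 recursive calls at each level.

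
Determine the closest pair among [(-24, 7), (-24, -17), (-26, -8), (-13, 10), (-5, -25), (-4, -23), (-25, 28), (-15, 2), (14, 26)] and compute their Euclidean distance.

Computing all pairwise distances among 9 points:

d((-24, 7), (-24, -17)) = 24.0
d((-24, 7), (-26, -8)) = 15.1327
d((-24, 7), (-13, 10)) = 11.4018
d((-24, 7), (-5, -25)) = 37.2156
d((-24, 7), (-4, -23)) = 36.0555
d((-24, 7), (-25, 28)) = 21.0238
d((-24, 7), (-15, 2)) = 10.2956
d((-24, 7), (14, 26)) = 42.4853
d((-24, -17), (-26, -8)) = 9.2195
d((-24, -17), (-13, 10)) = 29.1548
d((-24, -17), (-5, -25)) = 20.6155
d((-24, -17), (-4, -23)) = 20.8806
d((-24, -17), (-25, 28)) = 45.0111
d((-24, -17), (-15, 2)) = 21.0238
d((-24, -17), (14, 26)) = 57.3847
d((-26, -8), (-13, 10)) = 22.2036
d((-26, -8), (-5, -25)) = 27.0185
d((-26, -8), (-4, -23)) = 26.6271
d((-26, -8), (-25, 28)) = 36.0139
d((-26, -8), (-15, 2)) = 14.8661
d((-26, -8), (14, 26)) = 52.4976
d((-13, 10), (-5, -25)) = 35.9026
d((-13, 10), (-4, -23)) = 34.2053
d((-13, 10), (-25, 28)) = 21.6333
d((-13, 10), (-15, 2)) = 8.2462
d((-13, 10), (14, 26)) = 31.3847
d((-5, -25), (-4, -23)) = 2.2361 <-- minimum
d((-5, -25), (-25, 28)) = 56.648
d((-5, -25), (-15, 2)) = 28.7924
d((-5, -25), (14, 26)) = 54.4243
d((-4, -23), (-25, 28)) = 55.1543
d((-4, -23), (-15, 2)) = 27.313
d((-4, -23), (14, 26)) = 52.2015
d((-25, 28), (-15, 2)) = 27.8568
d((-25, 28), (14, 26)) = 39.0512
d((-15, 2), (14, 26)) = 37.6431

Closest pair: (-5, -25) and (-4, -23) with distance 2.2361

The closest pair is (-5, -25) and (-4, -23) with Euclidean distance 2.2361. For 9 points, brute-force pairwise comparison is shown above. For large n, the divide-and-conquer algorithm (sort by x, recurse on halves, check the dividing strip) achieves O(n log n).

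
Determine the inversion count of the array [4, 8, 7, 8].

Finding inversions in [4, 8, 7, 8]:

(1, 2): arr[1]=8 > arr[2]=7

Total inversions: 1

The array has 1 inversion(s): (1,2). Each pair (i,j) satisfies i < j and arr[i] > arr[j].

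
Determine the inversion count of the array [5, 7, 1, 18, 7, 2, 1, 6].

Finding inversions in [5, 7, 1, 18, 7, 2, 1, 6]:

(0, 2): arr[0]=5 > arr[2]=1
(0, 5): arr[0]=5 > arr[5]=2
(0, 6): arr[0]=5 > arr[6]=1
(1, 2): arr[1]=7 > arr[2]=1
(1, 5): arr[1]=7 > arr[5]=2
(1, 6): arr[1]=7 > arr[6]=1
(1, 7): arr[1]=7 > arr[7]=6
(3, 4): arr[3]=18 > arr[4]=7
(3, 5): arr[3]=18 > arr[5]=2
(3, 6): arr[3]=18 > arr[6]=1
(3, 7): arr[3]=18 > arr[7]=6
(4, 5): arr[4]=7 > arr[5]=2
(4, 6): arr[4]=7 > arr[6]=1
(4, 7): arr[4]=7 > arr[7]=6
(5, 6): arr[5]=2 > arr[6]=1

Total inversions: 15

The array has 15 inversion(s): (0,2), (0,5), (0,6), (1,2), (1,5), (1,6), (1,7), (3,4), (3,5), (3,6), (3,7), (4,5), (4,6), (4,7), (5,6). Each pair (i,j) satisfies i < j and arr[i] > arr[j].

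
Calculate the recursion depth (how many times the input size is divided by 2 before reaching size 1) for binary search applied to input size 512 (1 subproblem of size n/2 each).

For divide and conquer with division factor 2:

Problem sizes at each level:
Level 0: 512
Level 1: 256
Level 2: 128
Level 3: 64
Level 4: 32
Level 5: 16
Level 6: 8
Level 7: 4
Level 8: 2
Level 9: 1

The root is level 0 and the size-1 base case is level 9 (the tree spans levels 0 through 9, i.e. 10 levels counting the root), so the depth is the number of divisions: log_2(512) = 9

The recursion tree depth is log_2(512) = 9. At each level, the problem size is divided by 2, so it takes 9 divisions to reduce to a base case of size 1. The algorithm makes 1 recursive call at each level.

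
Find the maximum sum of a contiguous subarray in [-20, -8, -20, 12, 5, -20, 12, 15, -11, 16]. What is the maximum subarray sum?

Using Kadane's algorithm on [-20, -8, -20, 12, 5, -20, 12, 15, -11, 16]:

Scanning through the array:
Position 1 (value -8): max_ending_here = -8, max_so_far = -8
Position 2 (value -20): max_ending_here = -20, max_so_far = -8
Position 3 (value 12): max_ending_here = 12, max_so_far = 12
Position 4 (value 5): max_ending_here = 17, max_so_far = 17
Position 5 (value -20): max_ending_here = -3, max_so_far = 17
Position 6 (value 12): max_ending_here = 12, max_so_far = 17
Position 7 (value 15): max_ending_here = 27, max_so_far = 27
Position 8 (value -11): max_ending_here = 16, max_so_far = 27
Position 9 (value 16): max_ending_here = 32, max_so_far = 32

Maximum subarray: [12, 15, -11, 16]
Maximum sum: 32

The maximum subarray is [12, 15, -11, 16] with sum 32. This subarray runs from index 6 to index 9.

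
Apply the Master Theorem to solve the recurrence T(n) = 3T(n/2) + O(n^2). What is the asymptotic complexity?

Master Theorem for T(n) = 3T(n/2) + O(n^2):

a = 3, b = 2, c = 2
log_b(a) = log_2(3) = 1.5850

Case 3: c = 2 > log_2(3) = 1.5850
T(n) = O(n^2) = O(n^2)

For T(n) = 3T(n/2) + O(n^2): log_2(3) = 1.5850. This is Case 3 of the Master Theorem (c > log_b(a), work dominated by root), giving O(n^2).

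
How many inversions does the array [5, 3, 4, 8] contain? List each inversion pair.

Finding inversions in [5, 3, 4, 8]:

(0, 1): arr[0]=5 > arr[1]=3
(0, 2): arr[0]=5 > arr[2]=4

Total inversions: 2

The array has 2 inversion(s): (0,1), (0,2). Each pair (i,j) satisfies i < j and arr[i] > arr[j].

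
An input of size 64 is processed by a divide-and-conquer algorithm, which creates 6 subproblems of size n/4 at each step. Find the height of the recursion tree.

For divide and conquer with division factor 4:

Problem sizes at each level:
Level 0: 64
Level 1: 16
Level 2: 4
Level 3: 1

The root is level 0 and the size-1 base case is level 3 (the tree spans levels 0 through 3, i.e. 4 levels counting the root), so the depth is the number of divisions: log_4(64) = 3

The recursion tree depth is log_4(64) = 3. At each level, the problem size is divided by 4, so it takes 3 divisions to reduce to a base case of size 1. The algorithm makes 6 recursive calls at each level.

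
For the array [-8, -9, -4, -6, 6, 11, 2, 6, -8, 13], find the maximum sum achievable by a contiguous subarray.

Using Kadane's algorithm on [-8, -9, -4, -6, 6, 11, 2, 6, -8, 13]:

Scanning through the array:
Position 1 (value -9): max_ending_here = -9, max_so_far = -8
Position 2 (value -4): max_ending_here = -4, max_so_far = -4
Position 3 (value -6): max_ending_here = -6, max_so_far = -4
Position 4 (value 6): max_ending_here = 6, max_so_far = 6
Position 5 (value 11): max_ending_here = 17, max_so_far = 17
Position 6 (value 2): max_ending_here = 19, max_so_far = 19
Position 7 (value 6): max_ending_here = 25, max_so_far = 25
Position 8 (value -8): max_ending_here = 17, max_so_far = 25
Position 9 (value 13): max_ending_here = 30, max_so_far = 30

Maximum subarray: [6, 11, 2, 6, -8, 13]
Maximum sum: 30

The maximum subarray is [6, 11, 2, 6, -8, 13] with sum 30. This subarray runs from index 4 to index 9.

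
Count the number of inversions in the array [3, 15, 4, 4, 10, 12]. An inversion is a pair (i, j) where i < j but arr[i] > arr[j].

Finding inversions in [3, 15, 4, 4, 10, 12]:

(1, 2): arr[1]=15 > arr[2]=4
(1, 3): arr[1]=15 > arr[3]=4
(1, 4): arr[1]=15 > arr[4]=10
(1, 5): arr[1]=15 > arr[5]=12

Total inversions: 4

The array has 4 inversion(s): (1,2), (1,3), (1,4), (1,5). Each pair (i,j) satisfies i < j and arr[i] > arr[j].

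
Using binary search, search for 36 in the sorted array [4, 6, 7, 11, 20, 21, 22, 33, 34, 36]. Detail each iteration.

Binary search for 36 in [4, 6, 7, 11, 20, 21, 22, 33, 34, 36]:

lo=0, hi=9, mid=4, arr[mid]=20 -> 20 < 36, search right half
lo=5, hi=9, mid=7, arr[mid]=33 -> 33 < 36, search right half
lo=8, hi=9, mid=8, arr[mid]=34 -> 34 < 36, search right half
lo=9, hi=9, mid=9, arr[mid]=36 -> Found target at index 9!

Binary search finds 36 at index 9 after 4 comparisons. The search repeatedly halves the search space by comparing with the middle element.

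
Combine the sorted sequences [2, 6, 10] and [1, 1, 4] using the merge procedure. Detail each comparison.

Merging process:

Compare 2 vs 1: take 1 from right. Merged: [1]
Compare 2 vs 1: take 1 from right. Merged: [1, 1]
Compare 2 vs 4: take 2 from left. Merged: [1, 1, 2]
Compare 6 vs 4: take 4 from right. Merged: [1, 1, 2, 4]
Append remaining from left: [6, 10]. Merged: [1, 1, 2, 4, 6, 10]

Final merged array: [1, 1, 2, 4, 6, 10]
Total comparisons: 4

The merged array is [1, 1, 2, 4, 6, 10], requiring 4 comparisons. The merge step runs in O(n) time where n is the total number of elements.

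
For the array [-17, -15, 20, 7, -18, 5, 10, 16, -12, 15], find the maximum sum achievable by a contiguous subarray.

Using Kadane's algorithm on [-17, -15, 20, 7, -18, 5, 10, 16, -12, 15]:

Scanning through the array:
Position 1 (value -15): max_ending_here = -15, max_so_far = -15
Position 2 (value 20): max_ending_here = 20, max_so_far = 20
Position 3 (value 7): max_ending_here = 27, max_so_far = 27
Position 4 (value -18): max_ending_here = 9, max_so_far = 27
Position 5 (value 5): max_ending_here = 14, max_so_far = 27
Position 6 (value 10): max_ending_here = 24, max_so_far = 27
Position 7 (value 16): max_ending_here = 40, max_so_far = 40
Position 8 (value -12): max_ending_here = 28, max_so_far = 40
Position 9 (value 15): max_ending_here = 43, max_so_far = 43

Maximum subarray: [20, 7, -18, 5, 10, 16, -12, 15]
Maximum sum: 43

The maximum subarray is [20, 7, -18, 5, 10, 16, -12, 15] with sum 43. This subarray runs from index 2 to index 9.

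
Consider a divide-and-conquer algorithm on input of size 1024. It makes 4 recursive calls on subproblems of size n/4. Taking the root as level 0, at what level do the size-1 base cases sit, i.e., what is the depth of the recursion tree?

For divide and conquer with division factor 4:

Problem sizes at each level:
Level 0: 1024
Level 1: 256
Level 2: 64
Level 3: 16
Level 4: 4
Level 5: 1

The root is level 0 and the size-1 base case is level 5 (the tree spans levels 0 through 5, i.e. 6 levels counting the root), so the depth is the number of divisions: log_4(1024) = 5

The recursion tree depth is log_4(1024) = 5. At each level, the problem size is divided by 4, so it takes 5 divisions to reduce to a base case of size 1. The algorithm makes 4 recursive calls at each level.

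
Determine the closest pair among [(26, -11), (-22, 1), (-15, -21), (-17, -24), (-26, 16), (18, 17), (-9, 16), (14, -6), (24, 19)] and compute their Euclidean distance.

Computing all pairwise distances among 9 points:

d((26, -11), (-22, 1)) = 49.4773
d((26, -11), (-15, -21)) = 42.2019
d((26, -11), (-17, -24)) = 44.9222
d((26, -11), (-26, 16)) = 58.5918
d((26, -11), (18, 17)) = 29.1204
d((26, -11), (-9, 16)) = 44.2041
d((26, -11), (14, -6)) = 13.0
d((26, -11), (24, 19)) = 30.0666
d((-22, 1), (-15, -21)) = 23.0868
d((-22, 1), (-17, -24)) = 25.4951
d((-22, 1), (-26, 16)) = 15.5242
d((-22, 1), (18, 17)) = 43.0813
d((-22, 1), (-9, 16)) = 19.8494
d((-22, 1), (14, -6)) = 36.6742
d((-22, 1), (24, 19)) = 49.3964
d((-15, -21), (-17, -24)) = 3.6056 <-- minimum
d((-15, -21), (-26, 16)) = 38.6005
d((-15, -21), (18, 17)) = 50.3289
d((-15, -21), (-9, 16)) = 37.4833
d((-15, -21), (14, -6)) = 32.6497
d((-15, -21), (24, 19)) = 55.8659
d((-17, -24), (-26, 16)) = 41.0
d((-17, -24), (18, 17)) = 53.9073
d((-17, -24), (-9, 16)) = 40.7922
d((-17, -24), (14, -6)) = 35.8469
d((-17, -24), (24, 19)) = 59.4138
d((-26, 16), (18, 17)) = 44.0114
d((-26, 16), (-9, 16)) = 17.0
d((-26, 16), (14, -6)) = 45.6508
d((-26, 16), (24, 19)) = 50.0899
d((18, 17), (-9, 16)) = 27.0185
d((18, 17), (14, -6)) = 23.3452
d((18, 17), (24, 19)) = 6.3246
d((-9, 16), (14, -6)) = 31.8277
d((-9, 16), (24, 19)) = 33.1361
d((14, -6), (24, 19)) = 26.9258

Closest pair: (-15, -21) and (-17, -24) with distance 3.6056

The closest pair is (-15, -21) and (-17, -24) with Euclidean distance 3.6056. For 9 points, brute-force pairwise comparison is shown above. For large n, the divide-and-conquer algorithm (sort by x, recurse on halves, check the dividing strip) achieves O(n log n).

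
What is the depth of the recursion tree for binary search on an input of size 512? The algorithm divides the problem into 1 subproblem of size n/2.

For divide and conquer with division factor 2:

Problem sizes at each level:
Level 0: 512
Level 1: 256
Level 2: 128
Level 3: 64
Level 4: 32
Level 5: 16
Level 6: 8
Level 7: 4
Level 8: 2
Level 9: 1

The root is level 0 and the size-1 base case is level 9 (the tree spans levels 0 through 9, i.e. 10 levels counting the root), so the depth is the number of divisions: log_2(512) = 9

The recursion tree depth is log_2(512) = 9. At each level, the problem size is divided by 2, so it takes 9 divisions to reduce to a base case of size 1. The algorithm makes 1 recursive call at each level.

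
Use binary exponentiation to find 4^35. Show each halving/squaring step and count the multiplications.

Computing 4^35 by squaring (build up from 4^1; each line after the first costs one multiplication):

4^1 = 4
4^2 = (4^1)^2 = 4^2 = 16
4^4 = (4^2)^2 = 16^2 = 256
4^8 = (4^4)^2 = 256^2 = 65536
4^16 = (4^8)^2 = 65536^2 = 4294967296
4^17 = 4 * 4^16 = 4 * 4294967296 = 17179869184
4^34 = (4^17)^2 = 17179869184^2 = 295147905179352825856
4^35 = 4 * 4^34 = 4 * 295147905179352825856 = 1180591620717411303424

Result: 1180591620717411303424
Multiplications needed: 7 (7 lines after 4^1)

4^35 = 1180591620717411303424. Using exponentiation by squaring, this requires 7 multiplications. The key idea: if the exponent is even, square the half-power; if odd, multiply by the base once.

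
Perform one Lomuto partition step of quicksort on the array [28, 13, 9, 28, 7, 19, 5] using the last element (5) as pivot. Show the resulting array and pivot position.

Lomuto partition with pivot = 5:

Initial array: [28, 13, 9, 28, 7, 19, 5]

arr[0]=28 > 5: no swap
arr[1]=13 > 5: no swap
arr[2]=9 > 5: no swap
arr[3]=28 > 5: no swap
arr[4]=7 > 5: no swap
arr[5]=19 > 5: no swap

Place pivot at position 0: [5, 13, 9, 28, 7, 19, 28]
Pivot position: 0

After partitioning with pivot 5, the array becomes [5, 13, 9, 28, 7, 19, 28]. The pivot is placed at index 0. All elements to the left of the pivot are <= 5, and all elements to the right are > 5.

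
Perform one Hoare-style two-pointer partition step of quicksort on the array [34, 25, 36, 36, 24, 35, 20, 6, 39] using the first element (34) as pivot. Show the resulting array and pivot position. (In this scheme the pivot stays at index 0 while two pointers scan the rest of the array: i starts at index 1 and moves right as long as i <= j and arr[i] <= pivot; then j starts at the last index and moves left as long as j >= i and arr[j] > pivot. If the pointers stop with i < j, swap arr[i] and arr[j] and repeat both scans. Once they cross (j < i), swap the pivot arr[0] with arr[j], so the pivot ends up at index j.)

Hoare-style two-pointer partition with pivot = 34:

Initial array: [34, 25, 36, 36, 24, 35, 20, 6, 39]

Pointers start at i = 1, j = 8.
i stops at index 2 (arr[2]=36 > 34), j stops at index 7 (arr[7]=6 <= 34): swap arr[2] and arr[7], array becomes [34, 25, 6, 36, 24, 35, 20, 36, 39]
i stops at index 3 (arr[3]=36 > 34), j stops at index 6 (arr[6]=20 <= 34): swap arr[3] and arr[6], array becomes [34, 25, 6, 20, 24, 35, 36, 36, 39]
i ends at 5, j ends at 4: the pointers have crossed (j < i), so scanning stops.

Swap pivot arr[0] with arr[4] to place pivot at position 4: [24, 25, 6, 20, 34, 35, 36, 36, 39]
Pivot position: 4

After partitioning with pivot 34, the array becomes [24, 25, 6, 20, 34, 35, 36, 36, 39]. The pivot is placed at index 4. All elements to the left of the pivot are <= 34, and all elements to the right are > 34.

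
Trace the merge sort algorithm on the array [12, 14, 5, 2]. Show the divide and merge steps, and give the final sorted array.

Merge sort trace:

Split: [12, 14, 5, 2] -> [12, 14] and [5, 2]
  Split: [12, 14] -> [12] and [14]
  Merge: [12] + [14] -> [12, 14]
  Split: [5, 2] -> [5] and [2]
  Merge: [5] + [2] -> [2, 5]
Merge: [12, 14] + [2, 5] -> [2, 5, 12, 14]

Final sorted array: [2, 5, 12, 14]

The merge sort proceeds by recursively splitting the array and merging sorted halves.
After all merges, the sorted array is [2, 5, 12, 14].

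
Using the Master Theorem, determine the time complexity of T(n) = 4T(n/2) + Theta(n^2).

Master Theorem for T(n) = 4T(n/2) + O(n^2):

a = 4, b = 2, c = 2
log_b(a) = log_2(4) = 2.0000

Case 2: c = 2 = log_2(4) = 2.0000
T(n) = O(n^2 log n) = O(n^2 log n)

For T(n) = 4T(n/2) + O(n^2): log_2(4) = 2.0000. This is Case 2 of the Master Theorem (c = log_b(a), equal work at all levels), giving O(n^2 log n).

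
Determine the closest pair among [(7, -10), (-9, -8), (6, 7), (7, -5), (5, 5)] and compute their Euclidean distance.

Computing all pairwise distances among 5 points:

d((7, -10), (-9, -8)) = 16.1245
d((7, -10), (6, 7)) = 17.0294
d((7, -10), (7, -5)) = 5.0
d((7, -10), (5, 5)) = 15.1327
d((-9, -8), (6, 7)) = 21.2132
d((-9, -8), (7, -5)) = 16.2788
d((-9, -8), (5, 5)) = 19.105
d((6, 7), (7, -5)) = 12.0416
d((6, 7), (5, 5)) = 2.2361 <-- minimum
d((7, -5), (5, 5)) = 10.198

Closest pair: (6, 7) and (5, 5) with distance 2.2361

The closest pair is (6, 7) and (5, 5) with Euclidean distance 2.2361. For 5 points, brute-force pairwise comparison is shown above. For large n, the divide-and-conquer algorithm (sort by x, recurse on halves, check the dividing strip) achieves O(n log n).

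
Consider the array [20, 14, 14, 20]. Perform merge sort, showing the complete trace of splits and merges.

Merge sort trace:

Split: [20, 14, 14, 20] -> [20, 14] and [14, 20]
  Split: [20, 14] -> [20] and [14]
  Merge: [20] + [14] -> [14, 20]
  Split: [14, 20] -> [14] and [20]
  Merge: [14] + [20] -> [14, 20]
Merge: [14, 20] + [14, 20] -> [14, 14, 20, 20]

Final sorted array: [14, 14, 20, 20]

The merge sort proceeds by recursively splitting the array and merging sorted halves.
After all merges, the sorted array is [14, 14, 20, 20].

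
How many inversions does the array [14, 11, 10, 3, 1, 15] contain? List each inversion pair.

Finding inversions in [14, 11, 10, 3, 1, 15]:

(0, 1): arr[0]=14 > arr[1]=11
(0, 2): arr[0]=14 > arr[2]=10
(0, 3): arr[0]=14 > arr[3]=3
(0, 4): arr[0]=14 > arr[4]=1
(1, 2): arr[1]=11 > arr[2]=10
(1, 3): arr[1]=11 > arr[3]=3
(1, 4): arr[1]=11 > arr[4]=1
(2, 3): arr[2]=10 > arr[3]=3
(2, 4): arr[2]=10 > arr[4]=1
(3, 4): arr[3]=3 > arr[4]=1

Total inversions: 10

The array has 10 inversion(s): (0,1), (0,2), (0,3), (0,4), (1,2), (1,3), (1,4), (2,3), (2,4), (3,4). Each pair (i,j) satisfies i < j and arr[i] > arr[j].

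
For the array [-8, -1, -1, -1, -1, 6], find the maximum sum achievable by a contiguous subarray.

Using Kadane's algorithm on [-8, -1, -1, -1, -1, 6]:

Scanning through the array:
Position 1 (value -1): max_ending_here = -1, max_so_far = -1
Position 2 (value -1): max_ending_here = -1, max_so_far = -1
Position 3 (value -1): max_ending_here = -1, max_so_far = -1
Position 4 (value -1): max_ending_here = -1, max_so_far = -1
Position 5 (value 6): max_ending_here = 6, max_so_far = 6

Maximum subarray: [6]
Maximum sum: 6

The maximum subarray is [6] with sum 6. This subarray runs from index 5 to index 5.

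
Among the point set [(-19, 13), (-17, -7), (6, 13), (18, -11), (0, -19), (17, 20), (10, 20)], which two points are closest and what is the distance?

Computing all pairwise distances among 7 points:

d((-19, 13), (-17, -7)) = 20.0998
d((-19, 13), (6, 13)) = 25.0
d((-19, 13), (18, -11)) = 44.1022
d((-19, 13), (0, -19)) = 37.2156
d((-19, 13), (17, 20)) = 36.6742
d((-19, 13), (10, 20)) = 29.8329
d((-17, -7), (6, 13)) = 30.4795
d((-17, -7), (18, -11)) = 35.2278
d((-17, -7), (0, -19)) = 20.8087
d((-17, -7), (17, 20)) = 43.4166
d((-17, -7), (10, 20)) = 38.1838
d((6, 13), (18, -11)) = 26.8328
d((6, 13), (0, -19)) = 32.5576
d((6, 13), (17, 20)) = 13.0384
d((6, 13), (10, 20)) = 8.0623
d((18, -11), (0, -19)) = 19.6977
d((18, -11), (17, 20)) = 31.0161
d((18, -11), (10, 20)) = 32.0156
d((0, -19), (17, 20)) = 42.5441
d((0, -19), (10, 20)) = 40.2616
d((17, 20), (10, 20)) = 7.0 <-- minimum

Closest pair: (17, 20) and (10, 20) with distance 7.0

The closest pair is (17, 20) and (10, 20) with Euclidean distance 7.0. For 7 points, brute-force pairwise comparison is shown above. For large n, the divide-and-conquer algorithm (sort by x, recurse on halves, check the dividing strip) achieves O(n log n).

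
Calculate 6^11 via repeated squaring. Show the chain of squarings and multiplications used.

Computing 6^11 by squaring (build up from 6^1; each line after the first costs one multiplication):

6^1 = 6
6^2 = (6^1)^2 = 6^2 = 36
6^4 = (6^2)^2 = 36^2 = 1296
6^5 = 6 * 6^4 = 6 * 1296 = 7776
6^10 = (6^5)^2 = 7776^2 = 60466176
6^11 = 6 * 6^10 = 6 * 60466176 = 362797056

Result: 362797056
Multiplications needed: 5 (5 lines after 6^1)

6^11 = 362797056. Using exponentiation by squaring, this requires 5 multiplications. The key idea: if the exponent is even, square the half-power; if odd, multiply by the base once.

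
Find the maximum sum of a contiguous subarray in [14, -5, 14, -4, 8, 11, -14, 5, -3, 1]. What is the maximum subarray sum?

Using Kadane's algorithm on [14, -5, 14, -4, 8, 11, -14, 5, -3, 1]:

Scanning through the array:
Position 1 (value -5): max_ending_here = 9, max_so_far = 14
Position 2 (value 14): max_ending_here = 23, max_so_far = 23
Position 3 (value -4): max_ending_here = 19, max_so_far = 23
Position 4 (value 8): max_ending_here = 27, max_so_far = 27
Position 5 (value 11): max_ending_here = 38, max_so_far = 38
Position 6 (value -14): max_ending_here = 24, max_so_far = 38
Position 7 (value 5): max_ending_here = 29, max_so_far = 38
Position 8 (value -3): max_ending_here = 26, max_so_far = 38
Position 9 (value 1): max_ending_here = 27, max_so_far = 38

Maximum subarray: [14, -5, 14, -4, 8, 11]
Maximum sum: 38

The maximum subarray is [14, -5, 14, -4, 8, 11] with sum 38. This subarray runs from index 0 to index 5.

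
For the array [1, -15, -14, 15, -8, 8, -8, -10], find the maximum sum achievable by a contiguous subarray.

Using Kadane's algorithm on [1, -15, -14, 15, -8, 8, -8, -10]:

Scanning through the array:
Position 1 (value -15): max_ending_here = -14, max_so_far = 1
Position 2 (value -14): max_ending_here = -14, max_so_far = 1
Position 3 (value 15): max_ending_here = 15, max_so_far = 15
Position 4 (value -8): max_ending_here = 7, max_so_far = 15
Position 5 (value 8): max_ending_here = 15, max_so_far = 15
Position 6 (value -8): max_ending_here = 7, max_so_far = 15
Position 7 (value -10): max_ending_here = -3, max_so_far = 15

Maximum subarray: [15]
Maximum sum: 15

The maximum subarray is [15] with sum 15. This subarray runs from index 3 to index 3.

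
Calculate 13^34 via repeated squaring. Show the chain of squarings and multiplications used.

Computing 13^34 by squaring (build up from 13^1; each line after the first costs one multiplication):

13^1 = 13
13^2 = (13^1)^2 = 13^2 = 169
13^4 = (13^2)^2 = 169^2 = 28561
13^8 = (13^4)^2 = 28561^2 = 815730721
13^16 = (13^8)^2 = 815730721^2 = 665416609183179841
13^17 = 13 * 13^16 = 13 * 665416609183179841 = 8650415919381337933
13^34 = (13^17)^2 = 8650415919381337933^2 = 74829695578286078013428929473144712489

Result: 74829695578286078013428929473144712489
Multiplications needed: 6 (6 lines after 13^1)

13^34 = 74829695578286078013428929473144712489. Using exponentiation by squaring, this requires 6 multiplications. The key idea: if the exponent is even, square the half-power; if odd, multiply by the base once.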